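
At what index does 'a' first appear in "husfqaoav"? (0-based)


Input string: 'husfqaoav'
Target: 'a'
Scanning left to right: s[0]='h', s[1]='u', s[2]='s', s[3]='f', s[4]='q', s[5]='a'
First match at index: 5


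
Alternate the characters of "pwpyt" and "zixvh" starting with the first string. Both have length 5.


String 1: 'pwpyt'
String 2: 'zixvh'
Operation: alternate characters
Pairs: 'p'+'z', 'w'+'i', 'p'+'x', 'y'+'v', 't'+'h'
Result: pzwipxyvth


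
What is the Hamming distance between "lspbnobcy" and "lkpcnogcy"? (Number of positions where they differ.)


String 1: 'lspbnobcy'
String 2: 'lkpcnogcy'
Compare each position: pos 0: 'l'=='l', pos 1: 's'!='k', pos 2: 'p'=='p', pos 3: 'b'!='c', pos 4: 'n'=='n', pos 5: 'o'=='o', pos 6: 'b'!='g', pos 7: 'c'=='c', pos 8: 'y'=='y'
Differing positions: 3
Hamming distance: 3


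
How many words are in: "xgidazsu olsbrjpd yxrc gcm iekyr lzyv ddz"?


Input string: 'xgidazsu olsbrjpd yxrc gcm iekyr lzyv ddz'
Operation: split by spaces
Words found: 'xgidazsu', 'olsbrjpd', 'yxrc', 'gcm', 'iekyr', 'lzyv', 'ddz'
Word count: 7


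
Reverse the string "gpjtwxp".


Input string: 'gpjtwxp'
Operation: reverse character order
Original order: 'g' -> 'p' -> 'j' -> 't' -> 'w' -> 'x' -> 'p'
Reversed order: 'p' -> 'x' -> 'w' -> 't' -> 'j' -> 'p' -> 'g'
Result: pxwtjpg


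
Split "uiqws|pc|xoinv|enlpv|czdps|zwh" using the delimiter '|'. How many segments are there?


Input string: 'uiqws|pc|xoinv|enlpv|czdps|zwh'
Delimiter: '|'
Split result: 'uiqws', 'pc', 'xoinv', 'enlpv', 'czdps', 'zwh'
Number of parts: 6


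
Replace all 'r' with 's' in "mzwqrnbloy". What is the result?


Input string: 'mzwqrnbloy'
Operation: replace 'r' with 's'
Positions of 'r': 4
After replacement: mzwqsnbloy


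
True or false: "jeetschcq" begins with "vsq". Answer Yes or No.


Input string: 'jeetschcq'
Prefix to check: 'vsq'
First 3 characters of input: 'jee'
Match: False
Result: No


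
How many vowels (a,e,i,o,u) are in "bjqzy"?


Input string: 'bjqzy'
Operation: count vowels (a, e, i, o, u)
Scan: s[0]='b', s[1]='j', s[2]='q', s[3]='z', s[4]='y'
Vowels found: 0
Result: 0


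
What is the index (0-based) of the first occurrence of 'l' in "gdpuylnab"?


Input string: 'gdpuylnab'
Target: 'l'
Scanning left to right: s[0]='g', s[1]='d', s[2]='p', s[3]='u', s[4]='y', s[5]='l'
First match at index: 5


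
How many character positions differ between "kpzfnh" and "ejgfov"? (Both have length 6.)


String 1: 'kpzfnh'
String 2: 'ejgfov'
Compare each position: pos 0: 'k'!='e', pos 1: 'p'!='j', pos 2: 'z'!='g', pos 3: 'f'=='f', pos 4: 'n'!='o', pos 5: 'h'!='v'
Differing positions: 5
Hamming distance: 5


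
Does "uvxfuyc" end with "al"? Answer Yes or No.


Input string: 'uvxfuyc'
Suffix to check: 'al'
Last 2 characters of input: 'yc'
Match: False
Result: No


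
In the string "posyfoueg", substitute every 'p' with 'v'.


Input string: 'posyfoueg'
Operation: replace 'p' with 'v'
Positions of 'p': 0
After replacement: vosyfoueg


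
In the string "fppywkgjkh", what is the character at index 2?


Input string: 'fppywkgjkh'
Operation: get character at index 2
Index mapping: s[0]='f', s[1]='p', s[2]='p'
Result: 'p'


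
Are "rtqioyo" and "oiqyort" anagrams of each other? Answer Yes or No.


String 1: 'rtqioyo' -> sorted: 'iooqrty'
String 2: 'oiqyort' -> sorted: 'iooqrty'
Compare sorted forms: 'iooqrty' == 'iooqrty'
Anagram: Yes


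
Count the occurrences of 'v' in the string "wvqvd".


Input string: 'wvqvd'
Target character: 'v'
Scan each position: s[1]='v', s[3]='v'
Matches found at indices: 1, 3
Total: 2


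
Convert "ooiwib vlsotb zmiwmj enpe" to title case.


Input string: 'ooiwib vlsotb zmiwmj enpe'
Operation: capitalize first letter of each word
Word transformations: 'ooiwib'->'Ooiwib', 'vlsotb'->'Vlsotb', 'zmiwmj'->'Zmiwmj', 'enpe'->'Enpe'
Result: Ooiwib Vlsotb Zmiwmj Enpe


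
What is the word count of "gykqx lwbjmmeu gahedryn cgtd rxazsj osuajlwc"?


Input string: 'gykqx lwbjmmeu gahedryn cgtd rxazsj osuajlwc'
Operation: split by spaces
Words found: 'gykqx', 'lwbjmmeu', 'gahedryn', 'cgtd', 'rxazsj', 'osuajlwc'
Word count: 6


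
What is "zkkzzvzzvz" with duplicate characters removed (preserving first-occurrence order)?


Input: 'zkkzzvzzvz'
Operation: keep first occurrence of each character
Scan: s[0]='z' new -> keep; s[1]='k' new -> keep; s[2]='k' seen -> skip; s[3]='z' seen -> skip; s[4]='z' seen -> skip; s[5]='v' new -> keep; s[6]='z' seen -> skip; s[7]='z' seen -> skip; s[8]='v' seen -> skip; s[9]='z' seen -> skip
Result: zkv


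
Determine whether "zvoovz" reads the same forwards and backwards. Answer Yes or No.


Input string: 'zvoovz'
Reversed: 'zvoovz'
Compare pairs: s[0]='z' vs s[5]='z' (match), s[1]='v' vs s[4]='v' (match), s[2]='o' vs s[3]='o' (match)
Palindrome: Yes


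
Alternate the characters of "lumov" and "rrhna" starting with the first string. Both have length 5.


String 1: 'lumov'
String 2: 'rrhna'
Operation: alternate characters
Pairs: 'l'+'r', 'u'+'r', 'm'+'h', 'o'+'n', 'v'+'a'
Result: lrurmhonva


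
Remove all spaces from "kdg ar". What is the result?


Input string: 'kdg ar'
Operation: remove all spaces
Words: 'kdg', 'ar'
Join without spaces: kdgar


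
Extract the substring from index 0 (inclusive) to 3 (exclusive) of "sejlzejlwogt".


Input string: 'sejlzejlwogt'
Operation: slice [0:3]
Extract characters: s[0]='s', s[1]='e', s[2]='j'
Result: sej


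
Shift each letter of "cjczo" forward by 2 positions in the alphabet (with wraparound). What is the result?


Input: 'cjczo', shift = 2
Operation: for each letter, (position + 2) mod 26
Mapping: 'c'(2+2=4)->'e', 'j'(9+2=11)->'l', 'c'(2+2=4)->'e', 'z'(25+2=27, 27 mod 26=1)->'b', 'o'(14+2=16)->'q'
Result: elebq


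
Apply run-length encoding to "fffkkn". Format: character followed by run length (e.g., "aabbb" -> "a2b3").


Input: 'fffkkn'
Operation: identify consecutive runs
Runs: 'fff' -> f3, 'kk' -> k2, 'n' -> n1
Encoded: f3k2n1


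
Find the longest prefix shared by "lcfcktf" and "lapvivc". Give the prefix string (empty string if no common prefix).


String 1: 'lcfcktf'
String 2: 'lapvivc'
Compare position by position:
pos 0: 'l' vs 'l' match
pos 1: 'c' vs 'a' differ -> stop
Longest common prefix: "l" (length 1)


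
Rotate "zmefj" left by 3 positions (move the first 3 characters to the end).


Input: 'zmefj', shift = 3
Operation: split at index 3 and swap parts
Front part s[0:3] = 'zme'
Back part s[3:] = 'fj'
Rotated = back + front = 'fj' + 'zme'
Result: fjzme


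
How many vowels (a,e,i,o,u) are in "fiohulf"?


Input string: 'fiohulf'
Operation: count vowels (a, e, i, o, u)
Scan: s[0]='f', s[1]='i' (vowel), s[2]='o' (vowel), s[3]='h', s[4]='u' (vowel), s[5]='l', s[6]='f'
Vowels found: 3
Result: 3


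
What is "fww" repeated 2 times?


Input string: 'fww'
Operation: repeat 2 times
Concatenation: 'fww' + 'fww'
Result: fwwfww


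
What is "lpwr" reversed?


Input string: 'lpwr'
Operation: reverse character order
Original order: 'l' -> 'p' -> 'w' -> 'r'
Reversed order: 'r' -> 'w' -> 'p' -> 'l'
Result: rwpl


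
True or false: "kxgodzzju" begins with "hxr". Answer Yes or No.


Input string: 'kxgodzzju'
Prefix to check: 'hxr'
First 3 characters of input: 'kxg'
Match: False
Result: No


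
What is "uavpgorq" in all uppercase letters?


Input string: 'uavpgorq'
Operation: convert each letter to uppercase
Mapping: 'u'->'U', 'a'->'A', 'v'->'V', 'p'->'P', 'g'->'G', 'o'->'O', 'r'->'R', 'q'->'Q'
Result: UAVPGORQ


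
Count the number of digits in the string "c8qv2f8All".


Input string: 'c8qv2f8All'
Operation: count digit characters (0-9)
Scan: 'c', '8'(digit), 'q', 'v', '2'(digit), 'f', '8'(digit), 'A', 'l', 'l'
Digits found: 3
Result: 3


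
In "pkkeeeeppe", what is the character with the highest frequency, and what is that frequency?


Input: 'pkkeeeeppe'
Operation: tally each character
Counts: 'e':5, 'k':2, 'p':3
Maximum: 'e' appears 5 times


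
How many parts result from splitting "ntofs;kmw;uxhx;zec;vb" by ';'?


Input string: 'ntofs;kmw;uxhx;zec;vb'
Delimiter: ';'
Split result: 'ntofs', 'kmw', 'uxhx', 'zec', 'vb'
Number of parts: 5


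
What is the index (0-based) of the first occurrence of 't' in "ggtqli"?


Input string: 'ggtqli'
Target: 't'
Scanning left to right: s[0]='g', s[1]='g', s[2]='t'
First match at index: 2


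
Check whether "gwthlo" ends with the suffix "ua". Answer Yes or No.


Input string: 'gwthlo'
Suffix to check: 'ua'
Last 2 characters of input: 'lo'
Match: False
Result: No


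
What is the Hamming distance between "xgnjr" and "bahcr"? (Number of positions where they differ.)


String 1: 'xgnjr'
String 2: 'bahcr'
Compare each position: pos 0: 'x'!='b', pos 1: 'g'!='a', pos 2: 'n'!='h', pos 3: 'j'!='c', pos 4: 'r'=='r'
Differing positions: 4
Hamming distance: 4


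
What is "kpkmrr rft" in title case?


Input string: 'kpkmrr rft'
Operation: capitalize first letter of each word
Word transformations: 'kpkmrr'->'Kpkmrr', 'rft'->'Rft'
Result: Kpkmrr Rft


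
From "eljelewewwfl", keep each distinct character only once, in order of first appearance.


Input: 'eljelewewwfl'
Operation: keep first occurrence of each character
Scan: s[0]='e' new -> keep; s[1]='l' new -> keep; s[2]='j' new -> keep; s[3]='e' seen -> skip; s[4]='l' seen -> skip; s[5]='e' seen -> skip; s[6]='w' new -> keep; s[7]='e' seen -> skip; s[8]='w' seen -> skip; s[9]='w' seen -> skip; s[10]='f' new -> keep; s[11]='l' seen -> skip
Result: eljwf


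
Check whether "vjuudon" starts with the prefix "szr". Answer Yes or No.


Input string: 'vjuudon'
Prefix to check: 'szr'
First 3 characters of input: 'vju'
Match: False
Result: No


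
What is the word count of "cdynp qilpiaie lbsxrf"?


Input string: 'cdynp qilpiaie lbsxrf'
Operation: split by spaces
Words found: 'cdynp', 'qilpiaie', 'lbsxrf'
Word count: 3


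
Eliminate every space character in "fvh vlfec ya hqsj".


Input string: 'fvh vlfec ya hqsj'
Operation: remove all spaces
Words: 'fvh', 'vlfec', 'ya', 'hqsj'
Join without spaces: fvhvlfecyahqsj


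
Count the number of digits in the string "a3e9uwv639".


Input string: 'a3e9uwv639'
Operation: count digit characters (0-9)
Scan: 'a', '3'(digit), 'e', '9'(digit), 'u', 'w', 'v', '6'(digit), '3'(digit), '9'(digit)
Digits found: 5
Result: 5


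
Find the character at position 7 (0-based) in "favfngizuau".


Input string: 'favfngizuau'
Operation: get character at index 7
Index mapping: s[0]='f', s[1]='a', s[2]='v', s[3]='f', s[4]='n', s[5]='g', s[6]='i', s[7]='z'
Result: 'z'


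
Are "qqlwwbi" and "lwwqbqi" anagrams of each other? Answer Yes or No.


String 1: 'qqlwwbi' -> sorted: 'bilqqww'
String 2: 'lwwqbqi' -> sorted: 'bilqqww'
Compare sorted forms: 'bilqqww' == 'bilqqww'
Anagram: Yes


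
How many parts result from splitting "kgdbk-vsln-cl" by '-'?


Input string: 'kgdbk-vsln-cl'
Delimiter: '-'
Split result: 'kgdbk', 'vsln', 'cl'
Number of parts: 3


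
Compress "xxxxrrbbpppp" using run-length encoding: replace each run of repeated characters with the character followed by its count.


Input: 'xxxxrrbbpppp'
Operation: identify consecutive runs
Runs: 'xxxx' -> x4, 'rr' -> r2, 'bb' -> b2, 'pppp' -> p4
Encoded: x4r2b2p4


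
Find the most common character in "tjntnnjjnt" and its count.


Input: 'tjntnnjjnt'
Operation: tally each character
Counts: 'j':3, 'n':4, 't':3
Maximum: 'n' appears 4 times


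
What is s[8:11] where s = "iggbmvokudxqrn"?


Input string: 'iggbmvokudxqrn'
Operation: slice [8:11]
Extract characters: s[8]='u', s[9]='d', s[10]='x'
Result: udx


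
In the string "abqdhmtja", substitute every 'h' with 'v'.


Input string: 'abqdhmtja'
Operation: replace 'h' with 'v'
Positions of 'h': 4
After replacement: abqdvmtja


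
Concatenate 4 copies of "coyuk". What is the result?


Input string: 'coyuk'
Operation: repeat 4 times
Concatenation: 'coyuk' + 'coyuk' + 'coyuk' + 'coyuk'
Result: coyukcoyukcoyukcoyuk


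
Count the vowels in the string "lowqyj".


Input string: 'lowqyj'
Operation: count vowels (a, e, i, o, u)
Scan: s[0]='l', s[1]='o' (vowel), s[2]='w', s[3]='q', s[4]='y', s[5]='j'
Vowels found: 1
Result: 1


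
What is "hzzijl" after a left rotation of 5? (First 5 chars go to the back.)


Input: 'hzzijl', shift = 5
Operation: split at index 5 and swap parts
Front part s[0:5] = 'hzzij'
Back part s[5:] = 'l'
Rotated = back + front = 'l' + 'hzzij'
Result: lhzzij


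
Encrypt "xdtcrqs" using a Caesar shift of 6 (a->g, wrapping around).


Input: 'xdtcrqs', shift = 6
Operation: for each letter, (position + 6) mod 26
Mapping: 'x'(23+6=29, 29 mod 26=3)->'d', 'd'(3+6=9)->'j', 't'(19+6=25)->'z', 'c'(2+6=8)->'i', 'r'(17+6=23)->'x', 'q'(16+6=22)->'w', 's'(18+6=24)->'y'
Result: djzixwy


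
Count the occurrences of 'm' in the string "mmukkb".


Input string: 'mmukkb'
Target character: 'm'
Scan each position: s[0]='m', s[1]='m'
Matches found at indices: 0, 1
Total: 2


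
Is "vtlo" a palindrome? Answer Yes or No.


Input string: 'vtlo'
Reversed: 'oltv'
Compare pairs: s[0]='v' vs s[3]='o' (mismatch), s[1]='t' vs s[2]='l' (mismatch)
Palindrome: No


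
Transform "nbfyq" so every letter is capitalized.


Input string: 'nbfyq'
Operation: convert each letter to uppercase
Mapping: 'n'->'N', 'b'->'B', 'f'->'F', 'y'->'Y', 'q'->'Q'
Result: NBFYQ


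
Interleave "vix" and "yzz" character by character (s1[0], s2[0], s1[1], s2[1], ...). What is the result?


String 1: 'vix'
String 2: 'yzz'
Operation: alternate characters
Pairs: 'v'+'y', 'i'+'z', 'x'+'z'
Result: vyizxz


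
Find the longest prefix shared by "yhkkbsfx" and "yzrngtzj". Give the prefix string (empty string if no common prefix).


String 1: 'yhkkbsfx'
String 2: 'yzrngtzj'
Compare position by position:
pos 0: 'y' vs 'y' match
pos 1: 'h' vs 'z' differ -> stop
Longest common prefix: "y" (length 1)


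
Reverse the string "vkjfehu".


Input string: 'vkjfehu'
Operation: reverse character order
Original order: 'v' -> 'k' -> 'j' -> 'f' -> 'e' -> 'h' -> 'u'
Reversed order: 'u' -> 'h' -> 'e' -> 'f' -> 'j' -> 'k' -> 'v'
Result: uhefjkv


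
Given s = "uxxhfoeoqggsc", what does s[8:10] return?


Input string: 'uxxhfoeoqggsc'
Operation: slice [8:10]
Extract characters: s[8]='q', s[9]='g'
Result: qg


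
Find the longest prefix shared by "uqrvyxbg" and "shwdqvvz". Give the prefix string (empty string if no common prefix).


String 1: 'uqrvyxbg'
String 2: 'shwdqvvz'
Compare position by position:
pos 0: 'u' vs 's' differ -> stop
Longest common prefix: "" (length 0)


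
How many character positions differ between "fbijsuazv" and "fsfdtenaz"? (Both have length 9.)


String 1: 'fbijsuazv'
String 2: 'fsfdtenaz'
Compare each position: pos 0: 'f'=='f', pos 1: 'b'!='s', pos 2: 'i'!='f', pos 3: 'j'!='d', pos 4: 's'!='t', pos 5: 'u'!='e', pos 6: 'a'!='n', pos 7: 'z'!='a', pos 8: 'v'!='z'
Differing positions: 8
Hamming distance: 8


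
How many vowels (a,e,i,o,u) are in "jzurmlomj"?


Input string: 'jzurmlomj'
Operation: count vowels (a, e, i, o, u)
Scan: s[0]='j', s[1]='z', s[2]='u' (vowel), s[3]='r', s[4]='m', s[5]='l', s[6]='o' (vowel), s[7]='m', s[8]='j'
Vowels found: 2
Result: 2


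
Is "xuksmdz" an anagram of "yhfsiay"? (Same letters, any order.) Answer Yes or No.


String 1: 'yhfsiay' -> sorted: 'afhisyy'
String 2: 'xuksmdz' -> sorted: 'dkmsuxz'
Compare sorted forms: 'afhisyy' != 'dkmsuxz'
Anagram: No


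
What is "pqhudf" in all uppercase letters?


Input string: 'pqhudf'
Operation: convert each letter to uppercase
Mapping: 'p'->'P', 'q'->'Q', 'h'->'H', 'u'->'U', 'd'->'D', 'f'->'F'
Result: PQHUDF


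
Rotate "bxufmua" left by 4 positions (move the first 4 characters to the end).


Input: 'bxufmua', shift = 4
Operation: split at index 4 and swap parts
Front part s[0:4] = 'bxuf'
Back part s[4:] = 'mua'
Rotated = back + front = 'mua' + 'bxuf'
Result: muabxuf


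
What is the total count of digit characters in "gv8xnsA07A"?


Input string: 'gv8xnsA07A'
Operation: count digit characters (0-9)
Scan: 'g', 'v', '8'(digit), 'x', 'n', 's', 'A', '0'(digit), '7'(digit), 'A'
Digits found: 3
Result: 3


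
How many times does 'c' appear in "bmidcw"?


Input string: 'bmidcw'
Target character: 'c'
Scan each position: s[4]='c'
Matches found at indices: 4
Total: 1


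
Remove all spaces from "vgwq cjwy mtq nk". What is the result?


Input string: 'vgwq cjwy mtq nk'
Operation: remove all spaces
Words: 'vgwq', 'cjwy', 'mtq', 'nk'
Join without spaces: vgwqcjwymtqnk


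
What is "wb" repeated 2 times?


Input string: 'wb'
Operation: repeat 2 times
Concatenation: 'wb' + 'wb'
Result: wbwb


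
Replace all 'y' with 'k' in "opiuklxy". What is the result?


Input string: 'opiuklxy'
Operation: replace 'y' with 'k'
Positions of 'y': 7
After replacement: opiuklxk


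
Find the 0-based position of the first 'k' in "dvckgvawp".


Input string: 'dvckgvawp'
Target: 'k'
Scanning left to right: s[0]='d', s[1]='v', s[2]='c', s[3]='k'
First match at index: 3


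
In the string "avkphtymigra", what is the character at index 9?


Input string: 'avkphtymigra'
Operation: get character at index 9
Index mapping: s[0]='a', s[1]='v', s[2]='k', s[3]='p', s[4]='h', s[5]='t', s[6]='y', s[7]='m', s[8]='i', s[9]='g'
Result: 'g'


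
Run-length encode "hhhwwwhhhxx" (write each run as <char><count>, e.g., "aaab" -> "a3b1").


Input: 'hhhwwwhhhxx'
Operation: identify consecutive runs
Runs: 'hhh' -> h3, 'www' -> w3, 'hhh' -> h3, 'xx' -> x2
Encoded: h3w3h3x2


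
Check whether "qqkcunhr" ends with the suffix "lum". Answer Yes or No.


Input string: 'qqkcunhr'
Suffix to check: 'lum'
Last 3 characters of input: 'nhr'
Match: False
Result: No


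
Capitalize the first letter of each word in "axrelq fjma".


Input string: 'axrelq fjma'
Operation: capitalize first letter of each word
Word transformations: 'axrelq'->'Axrelq', 'fjma'->'Fjma'
Result: Axrelq Fjma


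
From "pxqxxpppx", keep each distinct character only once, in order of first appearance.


Input: 'pxqxxpppx'
Operation: keep first occurrence of each character
Scan: s[0]='p' new -> keep; s[1]='x' new -> keep; s[2]='q' new -> keep; s[3]='x' seen -> skip; s[4]='x' seen -> skip; s[5]='p' seen -> skip; s[6]='p' seen -> skip; s[7]='p' seen -> skip; s[8]='x' seen -> skip
Result: pxq


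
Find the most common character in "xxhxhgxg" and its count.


Input: 'xxhxhgxg'
Operation: tally each character
Counts: 'g':2, 'h':2, 'x':4
Maximum: 'x' appears 4 times


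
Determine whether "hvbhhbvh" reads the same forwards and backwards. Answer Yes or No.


Input string: 'hvbhhbvh'
Reversed: 'hvbhhbvh'
Compare pairs: s[0]='h' vs s[7]='h' (match), s[1]='v' vs s[6]='v' (match), s[2]='b' vs s[5]='b' (match), s[3]='h' vs s[4]='h' (match)
Palindrome: Yes


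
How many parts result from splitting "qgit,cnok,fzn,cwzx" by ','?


Input string: 'qgit,cnok,fzn,cwzx'
Delimiter: ','
Split result: 'qgit', 'cnok', 'fzn', 'cwzx'
Number of parts: 4


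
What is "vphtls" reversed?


Input string: 'vphtls'
Operation: reverse character order
Original order: 'v' -> 'p' -> 'h' -> 't' -> 'l' -> 's'
Reversed order: 's' -> 'l' -> 't' -> 'h' -> 'p' -> 'v'
Result: slthpv


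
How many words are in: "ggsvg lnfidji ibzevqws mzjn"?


Input string: 'ggsvg lnfidji ibzevqws mzjn'
Operation: split by spaces
Words found: 'ggsvg', 'lnfidji', 'ibzevqws', 'mzjn'
Word count: 4


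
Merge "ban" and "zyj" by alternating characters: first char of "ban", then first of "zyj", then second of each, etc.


String 1: 'ban'
String 2: 'zyj'
Operation: alternate characters
Pairs: 'b'+'z', 'a'+'y', 'n'+'j'
Result: bzaynj


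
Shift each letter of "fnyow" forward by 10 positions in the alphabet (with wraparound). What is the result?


Input: 'fnyow', shift = 10
Operation: for each letter, (position + 10) mod 26
Mapping: 'f'(5+10=15)->'p', 'n'(13+10=23)->'x', 'y'(24+10=34, 34 mod 26=8)->'i', 'o'(14+10=24)->'y', 'w'(22+10=32, 32 mod 26=6)->'g'
Result: pxiyg


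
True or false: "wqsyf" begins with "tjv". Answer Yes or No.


Input string: 'wqsyf'
Prefix to check: 'tjv'
First 3 characters of input: 'wqs'
Match: False
Result: No


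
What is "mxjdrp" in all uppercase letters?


Input string: 'mxjdrp'
Operation: convert each letter to uppercase
Mapping: 'm'->'M', 'x'->'X', 'j'->'J', 'd'->'D', 'r'->'R', 'p'->'P'
Result: MXJDRP


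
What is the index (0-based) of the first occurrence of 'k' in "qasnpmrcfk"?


Input string: 'qasnpmrcfk'
Target: 'k'
Scanning left to right: s[0]='q', s[1]='a', s[2]='s', s[3]='n', s[4]='p', s[5]='m', s[6]='r', s[7]='c', s[8]='f', s[9]='k'
First match at index: 9


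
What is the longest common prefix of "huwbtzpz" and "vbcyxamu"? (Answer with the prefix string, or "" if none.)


String 1: 'huwbtzpz'
String 2: 'vbcyxamu'
Compare position by position:
pos 0: 'h' vs 'v' differ -> stop
Longest common prefix: "" (length 0)


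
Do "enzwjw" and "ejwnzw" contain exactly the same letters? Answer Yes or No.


String 1: 'enzwjw' -> sorted: 'ejnwwz'
String 2: 'ejwnzw' -> sorted: 'ejnwwz'
Compare sorted forms: 'ejnwwz' == 'ejnwwz'
Anagram: Yes


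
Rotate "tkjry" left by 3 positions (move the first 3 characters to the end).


Input: 'tkjry', shift = 3
Operation: split at index 3 and swap parts
Front part s[0:3] = 'tkj'
Back part s[3:] = 'ry'
Rotated = back + front = 'ry' + 'tkj'
Result: rytkj


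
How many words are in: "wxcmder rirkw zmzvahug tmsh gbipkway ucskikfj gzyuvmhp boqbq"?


Input string: 'wxcmder rirkw zmzvahug tmsh gbipkway ucskikfj gzyuvmhp boqbq'
Operation: split by spaces
Words found: 'wxcmder', 'rirkw', 'zmzvahug', 'tmsh', 'gbipkway', 'ucskikfj', 'gzyuvmhp', 'boqbq'
Word count: 8


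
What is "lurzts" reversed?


Input string: 'lurzts'
Operation: reverse character order
Original order: 'l' -> 'u' -> 'r' -> 'z' -> 't' -> 's'
Reversed order: 's' -> 't' -> 'z' -> 'r' -> 'u' -> 'l'
Result: stzrul


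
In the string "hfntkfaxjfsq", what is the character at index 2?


Input string: 'hfntkfaxjfsq'
Operation: get character at index 2
Index mapping: s[0]='h', s[1]='f', s[2]='n'
Result: 'n'


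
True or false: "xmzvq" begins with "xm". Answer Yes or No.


Input string: 'xmzvq'
Prefix to check: 'xm'
First 2 characters of input: 'xm'
Match: True
Result: Yes


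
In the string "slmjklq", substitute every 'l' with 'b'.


Input string: 'slmjklq'
Operation: replace 'l' with 'b'
Positions of 'l': 1, 5
After replacement: sbmjkbq


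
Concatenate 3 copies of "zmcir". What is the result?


Input string: 'zmcir'
Operation: repeat 3 times
Concatenation: 'zmcir' + 'zmcir' + 'zmcir'
Result: zmcirzmcirzmcir


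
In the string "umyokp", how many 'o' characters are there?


Input string: 'umyokp'
Target character: 'o'
Scan each position: s[3]='o'
Matches found at indices: 3
Total: 1


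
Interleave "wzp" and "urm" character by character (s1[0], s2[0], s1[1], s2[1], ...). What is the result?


String 1: 'wzp'
String 2: 'urm'
Operation: alternate characters
Pairs: 'w'+'u', 'z'+'r', 'p'+'m'
Result: wuzrpm


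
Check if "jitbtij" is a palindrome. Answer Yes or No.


Input string: 'jitbtij'
Reversed: 'jitbtij'
Compare pairs: s[0]='j' vs s[6]='j' (match), s[1]='i' vs s[5]='i' (match), s[2]='t' vs s[4]='t' (match)
Palindrome: Yes


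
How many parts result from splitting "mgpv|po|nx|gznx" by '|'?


Input string: 'mgpv|po|nx|gznx'
Delimiter: '|'
Split result: 'mgpv', 'po', 'nx', 'gznx'
Number of parts: 4


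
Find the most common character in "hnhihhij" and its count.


Input: 'hnhihhij'
Operation: tally each character
Counts: 'h':4, 'i':2, 'j':1, 'n':1
Maximum: 'h' appears 4 times


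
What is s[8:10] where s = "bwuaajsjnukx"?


Input string: 'bwuaajsjnukx'
Operation: slice [8:10]
Extract characters: s[8]='n', s[9]='u'
Result: nu


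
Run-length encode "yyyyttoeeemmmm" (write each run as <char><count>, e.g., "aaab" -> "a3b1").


Input: 'yyyyttoeeemmmm'
Operation: identify consecutive runs
Runs: 'yyyy' -> y4, 'tt' -> t2, 'o' -> o1, 'eee' -> e3, 'mmmm' -> m4
Encoded: y4t2o1e3m4


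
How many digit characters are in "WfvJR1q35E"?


Input string: 'WfvJR1q35E'
Operation: count digit characters (0-9)
Scan: 'W', 'f', 'v', 'J', 'R', '1'(digit), 'q', '3'(digit), '5'(digit), 'E'
Digits found: 3
Result: 3


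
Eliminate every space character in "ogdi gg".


Input string: 'ogdi gg'
Operation: remove all spaces
Words: 'ogdi', 'gg'
Join without spaces: ogdigg


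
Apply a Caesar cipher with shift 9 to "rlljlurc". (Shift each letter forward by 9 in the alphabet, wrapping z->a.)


Input: 'rlljlurc', shift = 9
Operation: for each letter, (position + 9) mod 26
Mapping: 'r'(17+9=26, 26 mod 26=0)->'a', 'l'(11+9=20)->'u', 'l'(11+9=20)->'u', 'j'(9+9=18)->'s', 'l'(11+9=20)->'u', 'u'(20+9=29, 29 mod 26=3)->'d', 'r'(17+9=26, 26 mod 26=0)->'a', 'c'(2+9=11)->'l'
Result: auusudal


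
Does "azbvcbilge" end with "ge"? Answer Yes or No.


Input string: 'azbvcbilge'
Suffix to check: 'ge'
Last 2 characters of input: 'ge'
Match: True
Result: Yes


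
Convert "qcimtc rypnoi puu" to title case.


Input string: 'qcimtc rypnoi puu'
Operation: capitalize first letter of each word
Word transformations: 'qcimtc'->'Qcimtc', 'rypnoi'->'Rypnoi', 'puu'->'Puu'
Result: Qcimtc Rypnoi Puu


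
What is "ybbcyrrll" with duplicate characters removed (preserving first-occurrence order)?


Input: 'ybbcyrrll'
Operation: keep first occurrence of each character
Scan: s[0]='y' new -> keep; s[1]='b' new -> keep; s[2]='b' seen -> skip; s[3]='c' new -> keep; s[4]='y' seen -> skip; s[5]='r' new -> keep; s[6]='r' seen -> skip; s[7]='l' new -> keep; s[8]='l' seen -> skip
Result: ybcrl


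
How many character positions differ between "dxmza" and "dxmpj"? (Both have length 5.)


String 1: 'dxmza'
String 2: 'dxmpj'
Compare each position: pos 0: 'd'=='d', pos 1: 'x'=='x', pos 2: 'm'=='m', pos 3: 'z'!='p', pos 4: 'a'!='j'
Differing positions: 2
Hamming distance: 2


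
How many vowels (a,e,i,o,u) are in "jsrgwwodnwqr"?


Input string: 'jsrgwwodnwqr'
Operation: count vowels (a, e, i, o, u)
Scan: s[0]='j', s[1]='s', s[2]='r', s[3]='g', s[4]='w', s[5]='w', s[6]='o' (vowel), s[7]='d', s[8]='n', s[9]='w', s[10]='q', s[11]='r'
Vowels found: 1
Result: 1


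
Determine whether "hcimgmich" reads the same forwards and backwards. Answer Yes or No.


Input string: 'hcimgmich'
Reversed: 'hcimgmich'
Compare pairs: s[0]='h' vs s[8]='h' (match), s[1]='c' vs s[7]='c' (match), s[2]='i' vs s[6]='i' (match), s[3]='m' vs s[5]='m' (match)
Palindrome: Yes


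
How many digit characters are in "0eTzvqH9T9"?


Input string: '0eTzvqH9T9'
Operation: count digit characters (0-9)
Scan: '0'(digit), 'e', 'T', 'z', 'v', 'q', 'H', '9'(digit), 'T', '9'(digit)
Digits found: 3
Result: 3


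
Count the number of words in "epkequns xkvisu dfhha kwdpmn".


Input string: 'epkequns xkvisu dfhha kwdpmn'
Operation: split by spaces
Words found: 'epkequns', 'xkvisu', 'dfhha', 'kwdpmn'
Word count: 4


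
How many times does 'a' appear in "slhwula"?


Input string: 'slhwula'
Target character: 'a'
Scan each position: s[6]='a'
Matches found at indices: 6
Total: 1


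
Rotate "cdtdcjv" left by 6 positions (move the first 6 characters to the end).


Input: 'cdtdcjv', shift = 6
Operation: split at index 6 and swap parts
Front part s[0:6] = 'cdtdcj'
Back part s[6:] = 'v'
Rotated = back + front = 'v' + 'cdtdcj'
Result: vcdtdcj


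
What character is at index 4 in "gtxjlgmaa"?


Input string: 'gtxjlgmaa'
Operation: get character at index 4
Index mapping: s[0]='g', s[1]='t', s[2]='x', s[3]='j', s[4]='l'
Result: 'l'


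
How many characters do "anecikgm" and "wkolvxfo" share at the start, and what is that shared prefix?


String 1: 'anecikgm'
String 2: 'wkolvxfo'
Compare position by position:
pos 0: 'a' vs 'w' differ -> stop
Longest common prefix: "" (length 0)


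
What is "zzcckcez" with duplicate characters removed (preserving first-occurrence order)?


Input: 'zzcckcez'
Operation: keep first occurrence of each character
Scan: s[0]='z' new -> keep; s[1]='z' seen -> skip; s[2]='c' new -> keep; s[3]='c' seen -> skip; s[4]='k' new -> keep; s[5]='c' seen -> skip; s[6]='e' new -> keep; s[7]='z' seen -> skip
Result: zcke


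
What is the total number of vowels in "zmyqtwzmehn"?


Input string: 'zmyqtwzmehn'
Operation: count vowels (a, e, i, o, u)
Scan: s[0]='z', s[1]='m', s[2]='y', s[3]='q', s[4]='t', s[5]='w', s[6]='z', s[7]='m', s[8]='e' (vowel), s[9]='h', s[10]='n'
Vowels found: 1
Result: 1


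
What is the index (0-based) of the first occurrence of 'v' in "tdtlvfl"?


Input string: 'tdtlvfl'
Target: 'v'
Scanning left to right: s[0]='t', s[1]='d', s[2]='t', s[3]='l', s[4]='v'
First match at index: 4


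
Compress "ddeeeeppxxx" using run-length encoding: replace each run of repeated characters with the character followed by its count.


Input: 'ddeeeeppxxx'
Operation: identify consecutive runs
Runs: 'dd' -> d2, 'eeee' -> e4, 'pp' -> p2, 'xxx' -> x3
Encoded: d2e4p2x3


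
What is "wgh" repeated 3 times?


Input string: 'wgh'
Operation: repeat 3 times
Concatenation: 'wgh' + 'wgh' + 'wgh'
Result: wghwghwgh


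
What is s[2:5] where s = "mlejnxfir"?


Input string: 'mlejnxfir'
Operation: slice [2:5]
Extract characters: s[2]='e', s[3]='j', s[4]='n'
Result: ejn


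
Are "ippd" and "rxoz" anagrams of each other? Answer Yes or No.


String 1: 'ippd' -> sorted: 'dipp'
String 2: 'rxoz' -> sorted: 'orxz'
Compare sorted forms: 'dipp' != 'orxz'
Anagram: No


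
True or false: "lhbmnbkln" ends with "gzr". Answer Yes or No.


Input string: 'lhbmnbkln'
Suffix to check: 'gzr'
Last 3 characters of input: 'kln'
Match: False
Result: No


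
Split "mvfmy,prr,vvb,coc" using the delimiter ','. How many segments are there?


Input string: 'mvfmy,prr,vvb,coc'
Delimiter: ','
Split result: 'mvfmy', 'prr', 'vvb', 'coc'
Number of parts: 4


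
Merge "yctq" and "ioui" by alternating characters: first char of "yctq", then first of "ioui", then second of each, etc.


String 1: 'yctq'
String 2: 'ioui'
Operation: alternate characters
Pairs: 'y'+'i', 'c'+'o', 't'+'u', 'q'+'i'
Result: yicotuqi


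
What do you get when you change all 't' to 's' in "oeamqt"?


Input string: 'oeamqt'
Operation: replace 't' with 's'
Positions of 't': 5
After replacement: oeamqs


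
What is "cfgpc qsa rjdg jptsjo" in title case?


Input string: 'cfgpc qsa rjdg jptsjo'
Operation: capitalize first letter of each word
Word transformations: 'cfgpc'->'Cfgpc', 'qsa'->'Qsa', 'rjdg'->'Rjdg', 'jptsjo'->'Jptsjo'
Result: Cfgpc Qsa Rjdg Jptsjo


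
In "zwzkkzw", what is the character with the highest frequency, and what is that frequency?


Input: 'zwzkkzw'
Operation: tally each character
Counts: 'k':2, 'w':2, 'z':3
Maximum: 'z' appears 3 times


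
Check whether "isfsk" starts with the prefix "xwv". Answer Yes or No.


Input string: 'isfsk'
Prefix to check: 'xwv'
First 3 characters of input: 'isf'
Match: False
Result: No


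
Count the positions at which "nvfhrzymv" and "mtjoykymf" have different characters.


String 1: 'nvfhrzymv'
String 2: 'mtjoykymf'
Compare each position: pos 0: 'n'!='m', pos 1: 'v'!='t', pos 2: 'f'!='j', pos 3: 'h'!='o', pos 4: 'r'!='y', pos 5: 'z'!='k', pos 6: 'y'=='y', pos 7: 'm'=='m', pos 8: 'v'!='f'
Differing positions: 7
Hamming distance: 7


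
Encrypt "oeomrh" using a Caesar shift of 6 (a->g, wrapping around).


Input: 'oeomrh', shift = 6
Operation: for each letter, (position + 6) mod 26
Mapping: 'o'(14+6=20)->'u', 'e'(4+6=10)->'k', 'o'(14+6=20)->'u', 'm'(12+6=18)->'s', 'r'(17+6=23)->'x', 'h'(7+6=13)->'n'
Result: ukusxn


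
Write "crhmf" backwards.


Input string: 'crhmf'
Operation: reverse character order
Original order: 'c' -> 'r' -> 'h' -> 'm' -> 'f'
Reversed order: 'f' -> 'm' -> 'h' -> 'r' -> 'c'
Result: fmhrc


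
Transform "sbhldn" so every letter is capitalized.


Input string: 'sbhldn'
Operation: convert each letter to uppercase
Mapping: 's'->'S', 'b'->'B', 'h'->'H', 'l'->'L', 'd'->'D', 'n'->'N'
Result: SBHLDN


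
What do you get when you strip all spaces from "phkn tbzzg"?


Input string: 'phkn tbzzg'
Operation: remove all spaces
Words: 'phkn', 'tbzzg'
Join without spaces: phkntbzzg


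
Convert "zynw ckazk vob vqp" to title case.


Input string: 'zynw ckazk vob vqp'
Operation: capitalize first letter of each word
Word transformations: 'zynw'->'Zynw', 'ckazk'->'Ckazk', 'vob'->'Vob', 'vqp'->'Vqp'
Result: Zynw Ckazk Vob Vqp


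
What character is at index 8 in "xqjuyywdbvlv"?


Input string: 'xqjuyywdbvlv'
Operation: get character at index 8
Index mapping: s[0]='x', s[1]='q', s[2]='j', s[3]='u', s[4]='y', s[5]='y', s[6]='w', s[7]='d', s[8]='b'
Result: 'b'


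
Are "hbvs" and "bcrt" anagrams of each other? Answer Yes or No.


String 1: 'hbvs' -> sorted: 'bhsv'
String 2: 'bcrt' -> sorted: 'bcrt'
Compare sorted forms: 'bhsv' != 'bcrt'
Anagram: No


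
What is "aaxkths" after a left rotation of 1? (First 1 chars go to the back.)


Input: 'aaxkths', shift = 1
Operation: split at index 1 and swap parts
Front part s[0:1] = 'a'
Back part s[1:] = 'axkths'
Rotated = back + front = 'axkths' + 'a'
Result: axkthsa


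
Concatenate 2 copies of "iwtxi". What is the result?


Input string: 'iwtxi'
Operation: repeat 2 times
Concatenation: 'iwtxi' + 'iwtxi'
Result: iwtxiiwtxi


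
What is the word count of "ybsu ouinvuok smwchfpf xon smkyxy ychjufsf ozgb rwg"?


Input string: 'ybsu ouinvuok smwchfpf xon smkyxy ychjufsf ozgb rwg'
Operation: split by spaces
Words found: 'ybsu', 'ouinvuok', 'smwchfpf', 'xon', 'smkyxy', 'ychjufsf', 'ozgb', 'rwg'
Word count: 8


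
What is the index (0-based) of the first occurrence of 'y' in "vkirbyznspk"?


Input string: 'vkirbyznspk'
Target: 'y'
Scanning left to right: s[0]='v', s[1]='k', s[2]='i', s[3]='r', s[4]='b', s[5]='y'
First match at index: 5


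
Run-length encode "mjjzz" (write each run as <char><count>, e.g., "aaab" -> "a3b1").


Input: 'mjjzz'
Operation: identify consecutive runs
Runs: 'm' -> m1, 'jj' -> j2, 'zz' -> z2
Encoded: m1j2z2


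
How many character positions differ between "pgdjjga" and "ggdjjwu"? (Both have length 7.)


String 1: 'pgdjjga'
String 2: 'ggdjjwu'
Compare each position: pos 0: 'p'!='g', pos 1: 'g'=='g', pos 2: 'd'=='d', pos 3: 'j'=='j', pos 4: 'j'=='j', pos 5: 'g'!='w', pos 6: 'a'!='u'
Differing positions: 3
Hamming distance: 3


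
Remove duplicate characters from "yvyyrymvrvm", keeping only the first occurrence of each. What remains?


Input: 'yvyyrymvrvm'
Operation: keep first occurrence of each character
Scan: s[0]='y' new -> keep; s[1]='v' new -> keep; s[2]='y' seen -> skip; s[3]='y' seen -> skip; s[4]='r' new -> keep; s[5]='y' seen -> skip; s[6]='m' new -> keep; s[7]='v' seen -> skip; s[8]='r' seen -> skip; s[9]='v' seen -> skip; s[10]='m' seen -> skip
Result: yvrm


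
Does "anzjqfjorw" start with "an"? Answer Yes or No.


Input string: 'anzjqfjorw'
Prefix to check: 'an'
First 2 characters of input: 'an'
Match: True
Result: Yes


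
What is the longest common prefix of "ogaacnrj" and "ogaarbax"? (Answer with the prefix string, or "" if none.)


String 1: 'ogaacnrj'
String 2: 'ogaarbax'
Compare position by position:
pos 0: 'o' vs 'o' match
pos 1: 'g' vs 'g' match
pos 2: 'a' vs 'a' match
pos 3: 'a' vs 'a' match
pos 4: 'c' vs 'r' differ -> stop
Longest common prefix: "ogaa" (length 4)


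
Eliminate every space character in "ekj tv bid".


Input string: 'ekj tv bid'
Operation: remove all spaces
Words: 'ekj', 'tv', 'bid'
Join without spaces: ekjtvbid


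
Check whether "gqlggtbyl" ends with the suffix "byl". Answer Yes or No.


Input string: 'gqlggtbyl'
Suffix to check: 'byl'
Last 3 characters of input: 'byl'
Match: True
Result: Yes


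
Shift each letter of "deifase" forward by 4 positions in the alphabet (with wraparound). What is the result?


Input: 'deifase', shift = 4
Operation: for each letter, (position + 4) mod 26
Mapping: 'd'(3+4=7)->'h', 'e'(4+4=8)->'i', 'i'(8+4=12)->'m', 'f'(5+4=9)->'j', 'a'(0+4=4)->'e', 's'(18+4=22)->'w', 'e'(4+4=8)->'i'
Result: himjewi


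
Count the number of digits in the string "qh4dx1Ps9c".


Input string: 'qh4dx1Ps9c'
Operation: count digit characters (0-9)
Scan: 'q', 'h', '4'(digit), 'd', 'x', '1'(digit), 'P', 's', '9'(digit), 'c'
Digits found: 3
Result: 3


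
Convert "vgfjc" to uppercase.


Input string: 'vgfjc'
Operation: convert each letter to uppercase
Mapping: 'v'->'V', 'g'->'G', 'f'->'F', 'j'->'J', 'c'->'C'
Result: VGFJC


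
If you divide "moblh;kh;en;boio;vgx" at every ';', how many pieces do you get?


Input string: 'moblh;kh;en;boio;vgx'
Delimiter: ';'
Split result: 'moblh', 'kh', 'en', 'boio', 'vgx'
Number of parts: 5


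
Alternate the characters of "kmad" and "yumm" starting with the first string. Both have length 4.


String 1: 'kmad'
String 2: 'yumm'
Operation: alternate characters
Pairs: 'k'+'y', 'm'+'u', 'a'+'m', 'd'+'m'
Result: kymuamdm


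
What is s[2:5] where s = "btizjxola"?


Input string: 'btizjxola'
Operation: slice [2:5]
Extract characters: s[2]='i', s[3]='z', s[4]='j'
Result: izj


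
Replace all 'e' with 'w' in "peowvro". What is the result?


Input string: 'peowvro'
Operation: replace 'e' with 'w'
Positions of 'e': 1
After replacement: pwowvro


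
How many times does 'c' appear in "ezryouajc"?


Input string: 'ezryouajc'
Target character: 'c'
Scan each position: s[8]='c'
Matches found at indices: 8
Total: 1


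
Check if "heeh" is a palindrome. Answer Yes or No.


Input string: 'heeh'
Reversed: 'heeh'
Compare pairs: s[0]='h' vs s[3]='h' (match), s[1]='e' vs s[2]='e' (match)
Palindrome: Yes


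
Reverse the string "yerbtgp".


Input string: 'yerbtgp'
Operation: reverse character order
Original order: 'y' -> 'e' -> 'r' -> 'b' -> 't' -> 'g' -> 'p'
Reversed order: 'p' -> 'g' -> 't' -> 'b' -> 'r' -> 'e' -> 'y'
Result: pgtbrey


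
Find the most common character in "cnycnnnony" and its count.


Input: 'cnycnnnony'
Operation: tally each character
Counts: 'c':2, 'n':5, 'o':1, 'y':2
Maximum: 'n' appears 5 times


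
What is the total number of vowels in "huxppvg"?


Input string: 'huxppvg'
Operation: count vowels (a, e, i, o, u)
Scan: s[0]='h', s[1]='u' (vowel), s[2]='x', s[3]='p', s[4]='p', s[5]='v', s[6]='g'
Vowels found: 1
Result: 1


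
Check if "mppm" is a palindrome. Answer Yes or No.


Input string: 'mppm'
Reversed: 'mppm'
Compare pairs: s[0]='m' vs s[3]='m' (match), s[1]='p' vs s[2]='p' (match)
Palindrome: Yes


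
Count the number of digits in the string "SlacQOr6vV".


Input string: 'SlacQOr6vV'
Operation: count digit characters (0-9)
Scan: 'S', 'l', 'a', 'c', 'Q', 'O', 'r', '6'(digit), 'v', 'V'
Digits found: 1
Result: 1


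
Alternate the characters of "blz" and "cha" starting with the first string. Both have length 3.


String 1: 'blz'
String 2: 'cha'
Operation: alternate characters
Pairs: 'b'+'c', 'l'+'h', 'z'+'a'
Result: bclhza


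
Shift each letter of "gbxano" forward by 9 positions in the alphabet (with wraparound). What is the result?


Input: 'gbxano', shift = 9
Operation: for each letter, (position + 9) mod 26
Mapping: 'g'(6+9=15)->'p', 'b'(1+9=10)->'k', 'x'(23+9=32, 32 mod 26=6)->'g', 'a'(0+9=9)->'j', 'n'(13+9=22)->'w', 'o'(14+9=23)->'x'
Result: pkgjwx


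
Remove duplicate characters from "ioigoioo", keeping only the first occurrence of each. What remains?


Input: 'ioigoioo'
Operation: keep first occurrence of each character
Scan: s[0]='i' new -> keep; s[1]='o' new -> keep; s[2]='i' seen -> skip; s[3]='g' new -> keep; s[4]='o' seen -> skip; s[5]='i' seen -> skip; s[6]='o' seen -> skip; s[7]='o' seen -> skip
Result: iog
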